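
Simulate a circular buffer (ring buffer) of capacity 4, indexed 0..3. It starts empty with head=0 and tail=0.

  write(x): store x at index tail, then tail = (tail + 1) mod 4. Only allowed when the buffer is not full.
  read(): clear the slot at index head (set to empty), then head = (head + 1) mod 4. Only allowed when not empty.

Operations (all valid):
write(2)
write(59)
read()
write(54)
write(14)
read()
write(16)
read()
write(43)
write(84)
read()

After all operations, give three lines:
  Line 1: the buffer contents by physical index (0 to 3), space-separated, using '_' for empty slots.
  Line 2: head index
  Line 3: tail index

Answer: 16 43 84 _
0
3

Derivation:
write(2): buf=[2 _ _ _], head=0, tail=1, size=1
write(59): buf=[2 59 _ _], head=0, tail=2, size=2
read(): buf=[_ 59 _ _], head=1, tail=2, size=1
write(54): buf=[_ 59 54 _], head=1, tail=3, size=2
write(14): buf=[_ 59 54 14], head=1, tail=0, size=3
read(): buf=[_ _ 54 14], head=2, tail=0, size=2
write(16): buf=[16 _ 54 14], head=2, tail=1, size=3
read(): buf=[16 _ _ 14], head=3, tail=1, size=2
write(43): buf=[16 43 _ 14], head=3, tail=2, size=3
write(84): buf=[16 43 84 14], head=3, tail=3, size=4
read(): buf=[16 43 84 _], head=0, tail=3, size=3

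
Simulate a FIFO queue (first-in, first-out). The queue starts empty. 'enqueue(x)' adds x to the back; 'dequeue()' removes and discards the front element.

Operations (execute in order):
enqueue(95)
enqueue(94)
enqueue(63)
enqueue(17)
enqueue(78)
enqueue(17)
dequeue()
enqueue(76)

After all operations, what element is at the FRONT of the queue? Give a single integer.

Answer: 94

Derivation:
enqueue(95): queue = [95]
enqueue(94): queue = [95, 94]
enqueue(63): queue = [95, 94, 63]
enqueue(17): queue = [95, 94, 63, 17]
enqueue(78): queue = [95, 94, 63, 17, 78]
enqueue(17): queue = [95, 94, 63, 17, 78, 17]
dequeue(): queue = [94, 63, 17, 78, 17]
enqueue(76): queue = [94, 63, 17, 78, 17, 76]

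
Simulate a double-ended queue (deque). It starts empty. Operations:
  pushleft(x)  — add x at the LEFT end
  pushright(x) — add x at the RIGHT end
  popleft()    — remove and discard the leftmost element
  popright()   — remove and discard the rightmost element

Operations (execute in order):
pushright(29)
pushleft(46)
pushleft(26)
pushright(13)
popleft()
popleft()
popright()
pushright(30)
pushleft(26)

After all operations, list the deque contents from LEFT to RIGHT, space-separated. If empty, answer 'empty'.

pushright(29): [29]
pushleft(46): [46, 29]
pushleft(26): [26, 46, 29]
pushright(13): [26, 46, 29, 13]
popleft(): [46, 29, 13]
popleft(): [29, 13]
popright(): [29]
pushright(30): [29, 30]
pushleft(26): [26, 29, 30]

Answer: 26 29 30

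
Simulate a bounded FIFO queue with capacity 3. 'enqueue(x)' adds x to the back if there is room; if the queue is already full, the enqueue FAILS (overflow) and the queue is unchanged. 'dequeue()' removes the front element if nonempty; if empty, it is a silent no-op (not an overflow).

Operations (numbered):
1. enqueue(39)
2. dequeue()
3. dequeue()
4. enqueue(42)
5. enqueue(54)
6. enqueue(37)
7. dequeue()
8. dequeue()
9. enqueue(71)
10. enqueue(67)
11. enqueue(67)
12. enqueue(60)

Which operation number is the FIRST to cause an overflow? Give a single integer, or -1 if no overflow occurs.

Answer: 11

Derivation:
1. enqueue(39): size=1
2. dequeue(): size=0
3. dequeue(): empty, no-op, size=0
4. enqueue(42): size=1
5. enqueue(54): size=2
6. enqueue(37): size=3
7. dequeue(): size=2
8. dequeue(): size=1
9. enqueue(71): size=2
10. enqueue(67): size=3
11. enqueue(67): size=3=cap → OVERFLOW (fail)
12. enqueue(60): size=3=cap → OVERFLOW (fail)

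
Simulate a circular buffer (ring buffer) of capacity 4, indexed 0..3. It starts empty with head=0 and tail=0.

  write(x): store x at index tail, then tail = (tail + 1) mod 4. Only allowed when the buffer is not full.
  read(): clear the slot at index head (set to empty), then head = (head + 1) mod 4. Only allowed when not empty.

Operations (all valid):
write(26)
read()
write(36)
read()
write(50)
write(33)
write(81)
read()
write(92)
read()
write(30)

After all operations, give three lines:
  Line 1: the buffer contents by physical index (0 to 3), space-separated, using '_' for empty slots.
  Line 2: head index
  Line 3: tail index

Answer: 81 92 30 _
0
3

Derivation:
write(26): buf=[26 _ _ _], head=0, tail=1, size=1
read(): buf=[_ _ _ _], head=1, tail=1, size=0
write(36): buf=[_ 36 _ _], head=1, tail=2, size=1
read(): buf=[_ _ _ _], head=2, tail=2, size=0
write(50): buf=[_ _ 50 _], head=2, tail=3, size=1
write(33): buf=[_ _ 50 33], head=2, tail=0, size=2
write(81): buf=[81 _ 50 33], head=2, tail=1, size=3
read(): buf=[81 _ _ 33], head=3, tail=1, size=2
write(92): buf=[81 92 _ 33], head=3, tail=2, size=3
read(): buf=[81 92 _ _], head=0, tail=2, size=2
write(30): buf=[81 92 30 _], head=0, tail=3, size=3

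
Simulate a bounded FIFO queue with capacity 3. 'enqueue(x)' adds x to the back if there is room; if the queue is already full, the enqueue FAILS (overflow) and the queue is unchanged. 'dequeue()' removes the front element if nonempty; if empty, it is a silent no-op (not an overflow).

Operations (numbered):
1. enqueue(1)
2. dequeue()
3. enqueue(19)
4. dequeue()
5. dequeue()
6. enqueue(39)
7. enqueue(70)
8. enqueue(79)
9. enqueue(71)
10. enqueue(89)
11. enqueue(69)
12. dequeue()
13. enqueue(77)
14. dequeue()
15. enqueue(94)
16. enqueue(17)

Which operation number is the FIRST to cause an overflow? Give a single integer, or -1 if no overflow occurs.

Answer: 9

Derivation:
1. enqueue(1): size=1
2. dequeue(): size=0
3. enqueue(19): size=1
4. dequeue(): size=0
5. dequeue(): empty, no-op, size=0
6. enqueue(39): size=1
7. enqueue(70): size=2
8. enqueue(79): size=3
9. enqueue(71): size=3=cap → OVERFLOW (fail)
10. enqueue(89): size=3=cap → OVERFLOW (fail)
11. enqueue(69): size=3=cap → OVERFLOW (fail)
12. dequeue(): size=2
13. enqueue(77): size=3
14. dequeue(): size=2
15. enqueue(94): size=3
16. enqueue(17): size=3=cap → OVERFLOW (fail)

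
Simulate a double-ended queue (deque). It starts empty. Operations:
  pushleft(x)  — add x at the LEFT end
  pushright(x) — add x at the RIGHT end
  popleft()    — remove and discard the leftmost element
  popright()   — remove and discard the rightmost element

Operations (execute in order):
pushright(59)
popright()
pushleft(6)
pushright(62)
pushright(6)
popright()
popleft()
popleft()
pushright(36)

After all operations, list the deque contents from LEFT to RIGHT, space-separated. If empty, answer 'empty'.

Answer: 36

Derivation:
pushright(59): [59]
popright(): []
pushleft(6): [6]
pushright(62): [6, 62]
pushright(6): [6, 62, 6]
popright(): [6, 62]
popleft(): [62]
popleft(): []
pushright(36): [36]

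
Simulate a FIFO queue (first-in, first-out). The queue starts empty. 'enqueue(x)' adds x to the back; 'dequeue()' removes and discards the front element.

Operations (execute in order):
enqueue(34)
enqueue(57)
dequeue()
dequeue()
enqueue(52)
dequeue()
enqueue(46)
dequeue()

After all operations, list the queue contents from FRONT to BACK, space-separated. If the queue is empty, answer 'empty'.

Answer: empty

Derivation:
enqueue(34): [34]
enqueue(57): [34, 57]
dequeue(): [57]
dequeue(): []
enqueue(52): [52]
dequeue(): []
enqueue(46): [46]
dequeue(): []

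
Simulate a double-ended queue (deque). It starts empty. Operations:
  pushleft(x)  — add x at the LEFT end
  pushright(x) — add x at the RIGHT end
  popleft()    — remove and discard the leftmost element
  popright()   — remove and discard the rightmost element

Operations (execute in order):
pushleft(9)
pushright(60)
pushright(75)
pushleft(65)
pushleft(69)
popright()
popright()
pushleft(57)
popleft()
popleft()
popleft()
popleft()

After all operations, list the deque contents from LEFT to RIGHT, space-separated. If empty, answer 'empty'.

Answer: empty

Derivation:
pushleft(9): [9]
pushright(60): [9, 60]
pushright(75): [9, 60, 75]
pushleft(65): [65, 9, 60, 75]
pushleft(69): [69, 65, 9, 60, 75]
popright(): [69, 65, 9, 60]
popright(): [69, 65, 9]
pushleft(57): [57, 69, 65, 9]
popleft(): [69, 65, 9]
popleft(): [65, 9]
popleft(): [9]
popleft(): []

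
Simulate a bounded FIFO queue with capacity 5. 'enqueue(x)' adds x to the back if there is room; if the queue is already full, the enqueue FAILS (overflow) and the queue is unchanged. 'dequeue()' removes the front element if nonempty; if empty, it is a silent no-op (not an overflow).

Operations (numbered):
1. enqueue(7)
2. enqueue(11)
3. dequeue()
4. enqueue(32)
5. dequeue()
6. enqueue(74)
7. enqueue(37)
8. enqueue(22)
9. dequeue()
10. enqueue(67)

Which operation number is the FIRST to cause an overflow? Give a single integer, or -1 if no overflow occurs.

Answer: -1

Derivation:
1. enqueue(7): size=1
2. enqueue(11): size=2
3. dequeue(): size=1
4. enqueue(32): size=2
5. dequeue(): size=1
6. enqueue(74): size=2
7. enqueue(37): size=3
8. enqueue(22): size=4
9. dequeue(): size=3
10. enqueue(67): size=4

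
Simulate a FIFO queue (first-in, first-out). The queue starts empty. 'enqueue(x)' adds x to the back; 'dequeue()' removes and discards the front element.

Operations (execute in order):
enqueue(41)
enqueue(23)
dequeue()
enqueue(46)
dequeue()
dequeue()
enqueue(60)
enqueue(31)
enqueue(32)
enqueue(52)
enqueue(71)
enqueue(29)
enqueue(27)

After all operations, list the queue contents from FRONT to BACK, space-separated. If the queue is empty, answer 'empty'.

Answer: 60 31 32 52 71 29 27

Derivation:
enqueue(41): [41]
enqueue(23): [41, 23]
dequeue(): [23]
enqueue(46): [23, 46]
dequeue(): [46]
dequeue(): []
enqueue(60): [60]
enqueue(31): [60, 31]
enqueue(32): [60, 31, 32]
enqueue(52): [60, 31, 32, 52]
enqueue(71): [60, 31, 32, 52, 71]
enqueue(29): [60, 31, 32, 52, 71, 29]
enqueue(27): [60, 31, 32, 52, 71, 29, 27]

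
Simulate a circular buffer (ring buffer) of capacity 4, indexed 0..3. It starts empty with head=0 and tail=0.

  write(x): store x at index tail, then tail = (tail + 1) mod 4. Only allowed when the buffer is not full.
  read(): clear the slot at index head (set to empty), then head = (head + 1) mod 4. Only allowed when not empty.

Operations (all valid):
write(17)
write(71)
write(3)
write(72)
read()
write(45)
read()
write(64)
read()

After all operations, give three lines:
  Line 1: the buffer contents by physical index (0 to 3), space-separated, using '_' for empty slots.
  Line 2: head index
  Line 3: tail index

write(17): buf=[17 _ _ _], head=0, tail=1, size=1
write(71): buf=[17 71 _ _], head=0, tail=2, size=2
write(3): buf=[17 71 3 _], head=0, tail=3, size=3
write(72): buf=[17 71 3 72], head=0, tail=0, size=4
read(): buf=[_ 71 3 72], head=1, tail=0, size=3
write(45): buf=[45 71 3 72], head=1, tail=1, size=4
read(): buf=[45 _ 3 72], head=2, tail=1, size=3
write(64): buf=[45 64 3 72], head=2, tail=2, size=4
read(): buf=[45 64 _ 72], head=3, tail=2, size=3

Answer: 45 64 _ 72
3
2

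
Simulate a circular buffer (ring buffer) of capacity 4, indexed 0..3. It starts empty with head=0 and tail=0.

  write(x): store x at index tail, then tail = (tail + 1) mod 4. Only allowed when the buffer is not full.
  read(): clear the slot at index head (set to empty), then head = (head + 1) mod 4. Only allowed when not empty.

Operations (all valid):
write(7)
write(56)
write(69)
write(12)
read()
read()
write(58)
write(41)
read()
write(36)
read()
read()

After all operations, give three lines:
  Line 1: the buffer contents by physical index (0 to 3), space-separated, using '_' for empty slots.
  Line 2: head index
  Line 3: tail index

write(7): buf=[7 _ _ _], head=0, tail=1, size=1
write(56): buf=[7 56 _ _], head=0, tail=2, size=2
write(69): buf=[7 56 69 _], head=0, tail=3, size=3
write(12): buf=[7 56 69 12], head=0, tail=0, size=4
read(): buf=[_ 56 69 12], head=1, tail=0, size=3
read(): buf=[_ _ 69 12], head=2, tail=0, size=2
write(58): buf=[58 _ 69 12], head=2, tail=1, size=3
write(41): buf=[58 41 69 12], head=2, tail=2, size=4
read(): buf=[58 41 _ 12], head=3, tail=2, size=3
write(36): buf=[58 41 36 12], head=3, tail=3, size=4
read(): buf=[58 41 36 _], head=0, tail=3, size=3
read(): buf=[_ 41 36 _], head=1, tail=3, size=2

Answer: _ 41 36 _
1
3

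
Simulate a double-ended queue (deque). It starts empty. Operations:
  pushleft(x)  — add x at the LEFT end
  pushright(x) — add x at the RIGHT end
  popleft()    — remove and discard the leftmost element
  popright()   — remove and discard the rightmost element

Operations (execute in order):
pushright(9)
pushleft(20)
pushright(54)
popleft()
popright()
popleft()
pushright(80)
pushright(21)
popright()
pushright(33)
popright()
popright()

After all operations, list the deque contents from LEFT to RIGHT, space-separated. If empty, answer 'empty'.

pushright(9): [9]
pushleft(20): [20, 9]
pushright(54): [20, 9, 54]
popleft(): [9, 54]
popright(): [9]
popleft(): []
pushright(80): [80]
pushright(21): [80, 21]
popright(): [80]
pushright(33): [80, 33]
popright(): [80]
popright(): []

Answer: empty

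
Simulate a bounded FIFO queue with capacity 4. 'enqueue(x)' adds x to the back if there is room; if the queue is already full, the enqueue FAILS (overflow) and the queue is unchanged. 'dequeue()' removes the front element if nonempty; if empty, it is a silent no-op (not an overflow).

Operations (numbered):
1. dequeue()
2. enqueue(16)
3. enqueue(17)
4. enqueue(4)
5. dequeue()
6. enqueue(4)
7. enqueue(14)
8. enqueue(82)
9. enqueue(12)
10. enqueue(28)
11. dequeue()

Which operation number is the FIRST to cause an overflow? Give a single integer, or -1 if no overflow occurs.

Answer: 8

Derivation:
1. dequeue(): empty, no-op, size=0
2. enqueue(16): size=1
3. enqueue(17): size=2
4. enqueue(4): size=3
5. dequeue(): size=2
6. enqueue(4): size=3
7. enqueue(14): size=4
8. enqueue(82): size=4=cap → OVERFLOW (fail)
9. enqueue(12): size=4=cap → OVERFLOW (fail)
10. enqueue(28): size=4=cap → OVERFLOW (fail)
11. dequeue(): size=3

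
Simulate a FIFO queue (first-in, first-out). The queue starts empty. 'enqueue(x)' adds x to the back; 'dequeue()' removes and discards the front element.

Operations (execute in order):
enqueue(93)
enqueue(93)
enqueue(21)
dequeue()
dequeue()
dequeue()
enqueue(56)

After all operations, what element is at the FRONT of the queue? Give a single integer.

Answer: 56

Derivation:
enqueue(93): queue = [93]
enqueue(93): queue = [93, 93]
enqueue(21): queue = [93, 93, 21]
dequeue(): queue = [93, 21]
dequeue(): queue = [21]
dequeue(): queue = []
enqueue(56): queue = [56]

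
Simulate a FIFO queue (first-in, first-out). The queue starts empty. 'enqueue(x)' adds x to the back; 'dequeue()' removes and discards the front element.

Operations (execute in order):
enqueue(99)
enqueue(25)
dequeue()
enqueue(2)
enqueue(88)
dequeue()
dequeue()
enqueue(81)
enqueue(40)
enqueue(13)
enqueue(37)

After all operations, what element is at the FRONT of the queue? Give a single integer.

Answer: 88

Derivation:
enqueue(99): queue = [99]
enqueue(25): queue = [99, 25]
dequeue(): queue = [25]
enqueue(2): queue = [25, 2]
enqueue(88): queue = [25, 2, 88]
dequeue(): queue = [2, 88]
dequeue(): queue = [88]
enqueue(81): queue = [88, 81]
enqueue(40): queue = [88, 81, 40]
enqueue(13): queue = [88, 81, 40, 13]
enqueue(37): queue = [88, 81, 40, 13, 37]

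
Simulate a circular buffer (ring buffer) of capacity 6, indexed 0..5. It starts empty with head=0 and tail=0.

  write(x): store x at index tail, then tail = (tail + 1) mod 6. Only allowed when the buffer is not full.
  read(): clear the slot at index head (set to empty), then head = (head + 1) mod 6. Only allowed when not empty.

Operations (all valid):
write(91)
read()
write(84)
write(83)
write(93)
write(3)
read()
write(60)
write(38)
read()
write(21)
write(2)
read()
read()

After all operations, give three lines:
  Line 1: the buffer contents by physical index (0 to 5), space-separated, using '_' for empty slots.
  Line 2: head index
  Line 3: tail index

Answer: 38 21 2 _ _ 60
5
3

Derivation:
write(91): buf=[91 _ _ _ _ _], head=0, tail=1, size=1
read(): buf=[_ _ _ _ _ _], head=1, tail=1, size=0
write(84): buf=[_ 84 _ _ _ _], head=1, tail=2, size=1
write(83): buf=[_ 84 83 _ _ _], head=1, tail=3, size=2
write(93): buf=[_ 84 83 93 _ _], head=1, tail=4, size=3
write(3): buf=[_ 84 83 93 3 _], head=1, tail=5, size=4
read(): buf=[_ _ 83 93 3 _], head=2, tail=5, size=3
write(60): buf=[_ _ 83 93 3 60], head=2, tail=0, size=4
write(38): buf=[38 _ 83 93 3 60], head=2, tail=1, size=5
read(): buf=[38 _ _ 93 3 60], head=3, tail=1, size=4
write(21): buf=[38 21 _ 93 3 60], head=3, tail=2, size=5
write(2): buf=[38 21 2 93 3 60], head=3, tail=3, size=6
read(): buf=[38 21 2 _ 3 60], head=4, tail=3, size=5
read(): buf=[38 21 2 _ _ 60], head=5, tail=3, size=4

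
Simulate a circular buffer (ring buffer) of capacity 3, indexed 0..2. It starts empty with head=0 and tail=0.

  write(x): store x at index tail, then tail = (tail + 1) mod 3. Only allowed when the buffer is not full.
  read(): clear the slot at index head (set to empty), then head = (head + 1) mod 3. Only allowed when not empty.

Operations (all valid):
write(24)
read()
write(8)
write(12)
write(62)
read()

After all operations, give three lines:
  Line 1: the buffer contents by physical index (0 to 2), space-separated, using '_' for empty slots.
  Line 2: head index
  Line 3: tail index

Answer: 62 _ 12
2
1

Derivation:
write(24): buf=[24 _ _], head=0, tail=1, size=1
read(): buf=[_ _ _], head=1, tail=1, size=0
write(8): buf=[_ 8 _], head=1, tail=2, size=1
write(12): buf=[_ 8 12], head=1, tail=0, size=2
write(62): buf=[62 8 12], head=1, tail=1, size=3
read(): buf=[62 _ 12], head=2, tail=1, size=2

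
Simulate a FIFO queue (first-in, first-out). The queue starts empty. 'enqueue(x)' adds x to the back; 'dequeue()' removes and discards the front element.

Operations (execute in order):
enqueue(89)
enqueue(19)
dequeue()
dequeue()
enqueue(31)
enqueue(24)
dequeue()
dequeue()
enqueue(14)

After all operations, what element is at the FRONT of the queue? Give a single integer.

enqueue(89): queue = [89]
enqueue(19): queue = [89, 19]
dequeue(): queue = [19]
dequeue(): queue = []
enqueue(31): queue = [31]
enqueue(24): queue = [31, 24]
dequeue(): queue = [24]
dequeue(): queue = []
enqueue(14): queue = [14]

Answer: 14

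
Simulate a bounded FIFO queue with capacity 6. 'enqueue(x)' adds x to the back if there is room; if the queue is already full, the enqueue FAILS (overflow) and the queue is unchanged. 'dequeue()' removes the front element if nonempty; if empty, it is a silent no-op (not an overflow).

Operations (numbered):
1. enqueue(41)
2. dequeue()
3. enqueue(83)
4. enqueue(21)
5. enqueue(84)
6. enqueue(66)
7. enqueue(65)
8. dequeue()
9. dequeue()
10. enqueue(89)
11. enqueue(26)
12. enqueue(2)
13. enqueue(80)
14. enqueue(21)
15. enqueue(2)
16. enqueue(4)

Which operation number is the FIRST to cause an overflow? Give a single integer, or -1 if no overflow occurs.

1. enqueue(41): size=1
2. dequeue(): size=0
3. enqueue(83): size=1
4. enqueue(21): size=2
5. enqueue(84): size=3
6. enqueue(66): size=4
7. enqueue(65): size=5
8. dequeue(): size=4
9. dequeue(): size=3
10. enqueue(89): size=4
11. enqueue(26): size=5
12. enqueue(2): size=6
13. enqueue(80): size=6=cap → OVERFLOW (fail)
14. enqueue(21): size=6=cap → OVERFLOW (fail)
15. enqueue(2): size=6=cap → OVERFLOW (fail)
16. enqueue(4): size=6=cap → OVERFLOW (fail)

Answer: 13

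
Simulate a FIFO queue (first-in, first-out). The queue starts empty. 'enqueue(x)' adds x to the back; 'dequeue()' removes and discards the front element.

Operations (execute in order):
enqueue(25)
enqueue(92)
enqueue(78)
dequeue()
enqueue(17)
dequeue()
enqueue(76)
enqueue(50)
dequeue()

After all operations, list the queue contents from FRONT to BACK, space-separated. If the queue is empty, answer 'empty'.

enqueue(25): [25]
enqueue(92): [25, 92]
enqueue(78): [25, 92, 78]
dequeue(): [92, 78]
enqueue(17): [92, 78, 17]
dequeue(): [78, 17]
enqueue(76): [78, 17, 76]
enqueue(50): [78, 17, 76, 50]
dequeue(): [17, 76, 50]

Answer: 17 76 50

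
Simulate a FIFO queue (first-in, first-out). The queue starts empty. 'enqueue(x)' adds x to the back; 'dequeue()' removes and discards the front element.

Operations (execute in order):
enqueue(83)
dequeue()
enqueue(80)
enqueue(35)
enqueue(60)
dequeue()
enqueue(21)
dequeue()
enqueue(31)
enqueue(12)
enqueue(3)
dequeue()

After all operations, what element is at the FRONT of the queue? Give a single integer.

Answer: 21

Derivation:
enqueue(83): queue = [83]
dequeue(): queue = []
enqueue(80): queue = [80]
enqueue(35): queue = [80, 35]
enqueue(60): queue = [80, 35, 60]
dequeue(): queue = [35, 60]
enqueue(21): queue = [35, 60, 21]
dequeue(): queue = [60, 21]
enqueue(31): queue = [60, 21, 31]
enqueue(12): queue = [60, 21, 31, 12]
enqueue(3): queue = [60, 21, 31, 12, 3]
dequeue(): queue = [21, 31, 12, 3]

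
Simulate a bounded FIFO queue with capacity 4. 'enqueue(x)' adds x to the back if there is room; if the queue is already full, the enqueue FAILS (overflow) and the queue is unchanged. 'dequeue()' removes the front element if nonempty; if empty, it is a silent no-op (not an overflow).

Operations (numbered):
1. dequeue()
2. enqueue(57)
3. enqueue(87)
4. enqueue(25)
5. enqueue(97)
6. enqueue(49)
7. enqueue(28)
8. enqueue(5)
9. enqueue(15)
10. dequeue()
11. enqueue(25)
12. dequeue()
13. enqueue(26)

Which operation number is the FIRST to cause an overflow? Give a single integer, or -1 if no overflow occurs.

Answer: 6

Derivation:
1. dequeue(): empty, no-op, size=0
2. enqueue(57): size=1
3. enqueue(87): size=2
4. enqueue(25): size=3
5. enqueue(97): size=4
6. enqueue(49): size=4=cap → OVERFLOW (fail)
7. enqueue(28): size=4=cap → OVERFLOW (fail)
8. enqueue(5): size=4=cap → OVERFLOW (fail)
9. enqueue(15): size=4=cap → OVERFLOW (fail)
10. dequeue(): size=3
11. enqueue(25): size=4
12. dequeue(): size=3
13. enqueue(26): size=4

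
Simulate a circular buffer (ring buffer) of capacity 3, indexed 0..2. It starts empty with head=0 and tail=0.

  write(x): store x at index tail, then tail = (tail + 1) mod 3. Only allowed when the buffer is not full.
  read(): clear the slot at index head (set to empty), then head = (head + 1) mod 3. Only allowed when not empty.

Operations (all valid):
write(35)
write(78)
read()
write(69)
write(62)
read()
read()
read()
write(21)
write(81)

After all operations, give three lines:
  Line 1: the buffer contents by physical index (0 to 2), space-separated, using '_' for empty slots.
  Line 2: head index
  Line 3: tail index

write(35): buf=[35 _ _], head=0, tail=1, size=1
write(78): buf=[35 78 _], head=0, tail=2, size=2
read(): buf=[_ 78 _], head=1, tail=2, size=1
write(69): buf=[_ 78 69], head=1, tail=0, size=2
write(62): buf=[62 78 69], head=1, tail=1, size=3
read(): buf=[62 _ 69], head=2, tail=1, size=2
read(): buf=[62 _ _], head=0, tail=1, size=1
read(): buf=[_ _ _], head=1, tail=1, size=0
write(21): buf=[_ 21 _], head=1, tail=2, size=1
write(81): buf=[_ 21 81], head=1, tail=0, size=2

Answer: _ 21 81
1
0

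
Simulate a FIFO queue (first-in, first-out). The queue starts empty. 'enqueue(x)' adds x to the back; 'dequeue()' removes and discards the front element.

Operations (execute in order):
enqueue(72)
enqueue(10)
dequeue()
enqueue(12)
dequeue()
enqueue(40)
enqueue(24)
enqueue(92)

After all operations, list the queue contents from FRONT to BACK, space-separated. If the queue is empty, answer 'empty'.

Answer: 12 40 24 92

Derivation:
enqueue(72): [72]
enqueue(10): [72, 10]
dequeue(): [10]
enqueue(12): [10, 12]
dequeue(): [12]
enqueue(40): [12, 40]
enqueue(24): [12, 40, 24]
enqueue(92): [12, 40, 24, 92]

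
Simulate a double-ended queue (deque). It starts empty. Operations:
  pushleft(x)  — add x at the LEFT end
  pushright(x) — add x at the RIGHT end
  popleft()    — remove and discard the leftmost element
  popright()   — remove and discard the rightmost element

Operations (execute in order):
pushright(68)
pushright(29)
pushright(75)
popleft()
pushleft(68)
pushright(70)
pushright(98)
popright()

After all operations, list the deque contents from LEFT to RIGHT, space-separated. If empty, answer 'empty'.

pushright(68): [68]
pushright(29): [68, 29]
pushright(75): [68, 29, 75]
popleft(): [29, 75]
pushleft(68): [68, 29, 75]
pushright(70): [68, 29, 75, 70]
pushright(98): [68, 29, 75, 70, 98]
popright(): [68, 29, 75, 70]

Answer: 68 29 75 70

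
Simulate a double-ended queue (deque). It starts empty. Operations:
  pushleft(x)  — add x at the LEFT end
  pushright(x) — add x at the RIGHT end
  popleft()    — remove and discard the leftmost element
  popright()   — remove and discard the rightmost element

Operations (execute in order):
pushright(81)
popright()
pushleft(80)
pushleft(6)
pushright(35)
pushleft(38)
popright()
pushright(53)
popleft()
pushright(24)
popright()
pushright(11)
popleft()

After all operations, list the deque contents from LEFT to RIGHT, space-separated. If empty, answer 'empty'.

pushright(81): [81]
popright(): []
pushleft(80): [80]
pushleft(6): [6, 80]
pushright(35): [6, 80, 35]
pushleft(38): [38, 6, 80, 35]
popright(): [38, 6, 80]
pushright(53): [38, 6, 80, 53]
popleft(): [6, 80, 53]
pushright(24): [6, 80, 53, 24]
popright(): [6, 80, 53]
pushright(11): [6, 80, 53, 11]
popleft(): [80, 53, 11]

Answer: 80 53 11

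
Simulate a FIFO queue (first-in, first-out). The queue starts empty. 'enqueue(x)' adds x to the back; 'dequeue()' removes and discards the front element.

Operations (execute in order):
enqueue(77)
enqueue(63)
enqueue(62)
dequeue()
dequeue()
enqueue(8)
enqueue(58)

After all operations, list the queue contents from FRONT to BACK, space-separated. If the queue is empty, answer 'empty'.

Answer: 62 8 58

Derivation:
enqueue(77): [77]
enqueue(63): [77, 63]
enqueue(62): [77, 63, 62]
dequeue(): [63, 62]
dequeue(): [62]
enqueue(8): [62, 8]
enqueue(58): [62, 8, 58]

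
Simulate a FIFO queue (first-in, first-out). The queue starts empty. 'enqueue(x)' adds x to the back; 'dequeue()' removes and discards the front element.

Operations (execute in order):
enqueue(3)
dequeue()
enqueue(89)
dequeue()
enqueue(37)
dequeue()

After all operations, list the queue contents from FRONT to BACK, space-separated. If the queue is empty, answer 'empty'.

enqueue(3): [3]
dequeue(): []
enqueue(89): [89]
dequeue(): []
enqueue(37): [37]
dequeue(): []

Answer: empty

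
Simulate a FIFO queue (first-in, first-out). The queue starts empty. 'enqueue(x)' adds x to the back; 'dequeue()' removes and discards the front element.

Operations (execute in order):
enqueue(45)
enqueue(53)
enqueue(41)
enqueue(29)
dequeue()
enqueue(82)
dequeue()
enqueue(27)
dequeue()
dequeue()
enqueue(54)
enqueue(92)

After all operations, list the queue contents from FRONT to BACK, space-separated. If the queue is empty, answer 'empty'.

enqueue(45): [45]
enqueue(53): [45, 53]
enqueue(41): [45, 53, 41]
enqueue(29): [45, 53, 41, 29]
dequeue(): [53, 41, 29]
enqueue(82): [53, 41, 29, 82]
dequeue(): [41, 29, 82]
enqueue(27): [41, 29, 82, 27]
dequeue(): [29, 82, 27]
dequeue(): [82, 27]
enqueue(54): [82, 27, 54]
enqueue(92): [82, 27, 54, 92]

Answer: 82 27 54 92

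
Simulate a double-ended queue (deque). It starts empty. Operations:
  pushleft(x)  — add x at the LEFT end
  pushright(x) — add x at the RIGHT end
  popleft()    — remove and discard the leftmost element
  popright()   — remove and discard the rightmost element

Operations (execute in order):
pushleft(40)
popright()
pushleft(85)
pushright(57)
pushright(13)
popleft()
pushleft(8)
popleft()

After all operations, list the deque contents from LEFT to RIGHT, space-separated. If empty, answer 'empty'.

Answer: 57 13

Derivation:
pushleft(40): [40]
popright(): []
pushleft(85): [85]
pushright(57): [85, 57]
pushright(13): [85, 57, 13]
popleft(): [57, 13]
pushleft(8): [8, 57, 13]
popleft(): [57, 13]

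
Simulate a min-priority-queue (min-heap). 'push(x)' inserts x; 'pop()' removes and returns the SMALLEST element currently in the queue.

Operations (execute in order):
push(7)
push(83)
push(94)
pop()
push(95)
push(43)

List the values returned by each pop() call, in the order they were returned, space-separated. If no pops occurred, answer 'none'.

push(7): heap contents = [7]
push(83): heap contents = [7, 83]
push(94): heap contents = [7, 83, 94]
pop() → 7: heap contents = [83, 94]
push(95): heap contents = [83, 94, 95]
push(43): heap contents = [43, 83, 94, 95]

Answer: 7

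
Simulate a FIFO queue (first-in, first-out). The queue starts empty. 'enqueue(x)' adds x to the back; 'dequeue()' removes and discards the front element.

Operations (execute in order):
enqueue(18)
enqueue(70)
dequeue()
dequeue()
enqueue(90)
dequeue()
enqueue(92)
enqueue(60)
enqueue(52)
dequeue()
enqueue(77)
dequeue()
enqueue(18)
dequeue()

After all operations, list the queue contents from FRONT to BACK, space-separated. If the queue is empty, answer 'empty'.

enqueue(18): [18]
enqueue(70): [18, 70]
dequeue(): [70]
dequeue(): []
enqueue(90): [90]
dequeue(): []
enqueue(92): [92]
enqueue(60): [92, 60]
enqueue(52): [92, 60, 52]
dequeue(): [60, 52]
enqueue(77): [60, 52, 77]
dequeue(): [52, 77]
enqueue(18): [52, 77, 18]
dequeue(): [77, 18]

Answer: 77 18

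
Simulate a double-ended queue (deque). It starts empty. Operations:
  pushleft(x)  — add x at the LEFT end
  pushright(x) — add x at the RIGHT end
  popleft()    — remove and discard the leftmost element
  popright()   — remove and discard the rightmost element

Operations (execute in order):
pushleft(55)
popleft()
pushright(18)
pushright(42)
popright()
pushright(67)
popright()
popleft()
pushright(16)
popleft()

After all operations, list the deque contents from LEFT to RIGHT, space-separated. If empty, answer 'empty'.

Answer: empty

Derivation:
pushleft(55): [55]
popleft(): []
pushright(18): [18]
pushright(42): [18, 42]
popright(): [18]
pushright(67): [18, 67]
popright(): [18]
popleft(): []
pushright(16): [16]
popleft(): []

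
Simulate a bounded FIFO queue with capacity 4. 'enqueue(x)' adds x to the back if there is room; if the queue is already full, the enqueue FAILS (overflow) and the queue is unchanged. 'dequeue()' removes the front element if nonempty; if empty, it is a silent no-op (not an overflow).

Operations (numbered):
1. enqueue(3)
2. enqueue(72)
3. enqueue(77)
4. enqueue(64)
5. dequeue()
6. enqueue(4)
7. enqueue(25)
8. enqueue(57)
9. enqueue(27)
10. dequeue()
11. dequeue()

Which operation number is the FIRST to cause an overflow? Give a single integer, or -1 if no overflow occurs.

1. enqueue(3): size=1
2. enqueue(72): size=2
3. enqueue(77): size=3
4. enqueue(64): size=4
5. dequeue(): size=3
6. enqueue(4): size=4
7. enqueue(25): size=4=cap → OVERFLOW (fail)
8. enqueue(57): size=4=cap → OVERFLOW (fail)
9. enqueue(27): size=4=cap → OVERFLOW (fail)
10. dequeue(): size=3
11. dequeue(): size=2

Answer: 7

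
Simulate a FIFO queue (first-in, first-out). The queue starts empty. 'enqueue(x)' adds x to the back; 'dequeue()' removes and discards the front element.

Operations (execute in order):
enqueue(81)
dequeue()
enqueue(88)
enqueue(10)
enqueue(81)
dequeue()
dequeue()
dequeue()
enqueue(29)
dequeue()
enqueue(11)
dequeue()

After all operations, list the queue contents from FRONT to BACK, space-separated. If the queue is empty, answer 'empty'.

enqueue(81): [81]
dequeue(): []
enqueue(88): [88]
enqueue(10): [88, 10]
enqueue(81): [88, 10, 81]
dequeue(): [10, 81]
dequeue(): [81]
dequeue(): []
enqueue(29): [29]
dequeue(): []
enqueue(11): [11]
dequeue(): []

Answer: empty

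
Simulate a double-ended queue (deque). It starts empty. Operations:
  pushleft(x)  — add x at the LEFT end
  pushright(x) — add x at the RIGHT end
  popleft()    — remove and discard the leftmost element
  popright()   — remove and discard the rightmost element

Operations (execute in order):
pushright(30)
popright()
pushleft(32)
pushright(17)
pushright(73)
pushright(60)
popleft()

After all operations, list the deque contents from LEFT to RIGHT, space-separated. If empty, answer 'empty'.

Answer: 17 73 60

Derivation:
pushright(30): [30]
popright(): []
pushleft(32): [32]
pushright(17): [32, 17]
pushright(73): [32, 17, 73]
pushright(60): [32, 17, 73, 60]
popleft(): [17, 73, 60]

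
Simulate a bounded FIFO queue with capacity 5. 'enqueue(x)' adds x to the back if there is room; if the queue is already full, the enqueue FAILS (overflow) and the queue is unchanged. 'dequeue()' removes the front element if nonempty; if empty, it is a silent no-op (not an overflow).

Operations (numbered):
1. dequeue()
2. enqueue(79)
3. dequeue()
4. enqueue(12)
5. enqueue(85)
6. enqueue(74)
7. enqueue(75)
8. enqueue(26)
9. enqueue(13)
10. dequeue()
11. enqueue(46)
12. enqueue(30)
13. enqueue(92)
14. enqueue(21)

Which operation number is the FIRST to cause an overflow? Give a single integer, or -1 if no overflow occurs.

Answer: 9

Derivation:
1. dequeue(): empty, no-op, size=0
2. enqueue(79): size=1
3. dequeue(): size=0
4. enqueue(12): size=1
5. enqueue(85): size=2
6. enqueue(74): size=3
7. enqueue(75): size=4
8. enqueue(26): size=5
9. enqueue(13): size=5=cap → OVERFLOW (fail)
10. dequeue(): size=4
11. enqueue(46): size=5
12. enqueue(30): size=5=cap → OVERFLOW (fail)
13. enqueue(92): size=5=cap → OVERFLOW (fail)
14. enqueue(21): size=5=cap → OVERFLOW (fail)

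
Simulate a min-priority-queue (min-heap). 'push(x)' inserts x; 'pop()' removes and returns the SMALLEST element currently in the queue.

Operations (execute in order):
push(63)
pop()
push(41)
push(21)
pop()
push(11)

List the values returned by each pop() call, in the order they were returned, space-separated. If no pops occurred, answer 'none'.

Answer: 63 21

Derivation:
push(63): heap contents = [63]
pop() → 63: heap contents = []
push(41): heap contents = [41]
push(21): heap contents = [21, 41]
pop() → 21: heap contents = [41]
push(11): heap contents = [11, 41]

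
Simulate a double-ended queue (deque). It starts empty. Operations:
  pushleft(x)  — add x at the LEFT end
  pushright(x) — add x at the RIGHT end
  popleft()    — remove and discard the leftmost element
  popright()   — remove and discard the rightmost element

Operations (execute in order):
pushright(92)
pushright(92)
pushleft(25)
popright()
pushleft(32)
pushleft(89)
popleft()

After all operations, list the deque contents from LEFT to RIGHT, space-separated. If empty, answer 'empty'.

Answer: 32 25 92

Derivation:
pushright(92): [92]
pushright(92): [92, 92]
pushleft(25): [25, 92, 92]
popright(): [25, 92]
pushleft(32): [32, 25, 92]
pushleft(89): [89, 32, 25, 92]
popleft(): [32, 25, 92]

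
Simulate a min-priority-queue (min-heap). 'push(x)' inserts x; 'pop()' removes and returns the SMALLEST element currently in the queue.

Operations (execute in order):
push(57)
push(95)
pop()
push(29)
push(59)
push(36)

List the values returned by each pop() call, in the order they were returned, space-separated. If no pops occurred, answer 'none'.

push(57): heap contents = [57]
push(95): heap contents = [57, 95]
pop() → 57: heap contents = [95]
push(29): heap contents = [29, 95]
push(59): heap contents = [29, 59, 95]
push(36): heap contents = [29, 36, 59, 95]

Answer: 57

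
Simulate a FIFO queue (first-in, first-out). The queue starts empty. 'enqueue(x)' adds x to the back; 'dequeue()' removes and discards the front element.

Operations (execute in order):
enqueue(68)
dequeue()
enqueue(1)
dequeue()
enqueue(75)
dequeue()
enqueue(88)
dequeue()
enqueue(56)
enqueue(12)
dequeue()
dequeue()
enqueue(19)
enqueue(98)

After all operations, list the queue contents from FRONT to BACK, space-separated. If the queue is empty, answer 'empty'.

Answer: 19 98

Derivation:
enqueue(68): [68]
dequeue(): []
enqueue(1): [1]
dequeue(): []
enqueue(75): [75]
dequeue(): []
enqueue(88): [88]
dequeue(): []
enqueue(56): [56]
enqueue(12): [56, 12]
dequeue(): [12]
dequeue(): []
enqueue(19): [19]
enqueue(98): [19, 98]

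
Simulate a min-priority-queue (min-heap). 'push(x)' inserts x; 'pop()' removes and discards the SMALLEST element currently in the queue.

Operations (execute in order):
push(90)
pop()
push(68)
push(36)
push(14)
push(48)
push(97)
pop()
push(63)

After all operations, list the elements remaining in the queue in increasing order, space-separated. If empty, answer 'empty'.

push(90): heap contents = [90]
pop() → 90: heap contents = []
push(68): heap contents = [68]
push(36): heap contents = [36, 68]
push(14): heap contents = [14, 36, 68]
push(48): heap contents = [14, 36, 48, 68]
push(97): heap contents = [14, 36, 48, 68, 97]
pop() → 14: heap contents = [36, 48, 68, 97]
push(63): heap contents = [36, 48, 63, 68, 97]

Answer: 36 48 63 68 97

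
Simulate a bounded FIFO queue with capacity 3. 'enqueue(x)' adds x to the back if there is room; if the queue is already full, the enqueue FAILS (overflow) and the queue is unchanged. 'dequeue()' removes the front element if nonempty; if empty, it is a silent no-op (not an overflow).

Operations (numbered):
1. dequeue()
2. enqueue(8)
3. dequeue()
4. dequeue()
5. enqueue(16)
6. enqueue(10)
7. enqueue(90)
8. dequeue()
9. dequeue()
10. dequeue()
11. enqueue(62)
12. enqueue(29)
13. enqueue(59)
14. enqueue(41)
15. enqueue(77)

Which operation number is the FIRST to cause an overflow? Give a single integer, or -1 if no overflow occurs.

Answer: 14

Derivation:
1. dequeue(): empty, no-op, size=0
2. enqueue(8): size=1
3. dequeue(): size=0
4. dequeue(): empty, no-op, size=0
5. enqueue(16): size=1
6. enqueue(10): size=2
7. enqueue(90): size=3
8. dequeue(): size=2
9. dequeue(): size=1
10. dequeue(): size=0
11. enqueue(62): size=1
12. enqueue(29): size=2
13. enqueue(59): size=3
14. enqueue(41): size=3=cap → OVERFLOW (fail)
15. enqueue(77): size=3=cap → OVERFLOW (fail)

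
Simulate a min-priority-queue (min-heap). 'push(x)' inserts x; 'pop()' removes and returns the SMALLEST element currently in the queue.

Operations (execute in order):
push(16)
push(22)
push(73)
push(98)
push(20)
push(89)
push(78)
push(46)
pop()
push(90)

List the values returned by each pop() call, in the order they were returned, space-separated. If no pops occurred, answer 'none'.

Answer: 16

Derivation:
push(16): heap contents = [16]
push(22): heap contents = [16, 22]
push(73): heap contents = [16, 22, 73]
push(98): heap contents = [16, 22, 73, 98]
push(20): heap contents = [16, 20, 22, 73, 98]
push(89): heap contents = [16, 20, 22, 73, 89, 98]
push(78): heap contents = [16, 20, 22, 73, 78, 89, 98]
push(46): heap contents = [16, 20, 22, 46, 73, 78, 89, 98]
pop() → 16: heap contents = [20, 22, 46, 73, 78, 89, 98]
push(90): heap contents = [20, 22, 46, 73, 78, 89, 90, 98]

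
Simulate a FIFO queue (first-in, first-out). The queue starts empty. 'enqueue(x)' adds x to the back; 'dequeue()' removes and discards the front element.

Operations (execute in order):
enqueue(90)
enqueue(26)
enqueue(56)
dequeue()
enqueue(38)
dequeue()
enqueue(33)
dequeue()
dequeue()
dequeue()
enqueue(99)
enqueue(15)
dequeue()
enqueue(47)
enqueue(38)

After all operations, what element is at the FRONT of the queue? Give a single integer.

Answer: 15

Derivation:
enqueue(90): queue = [90]
enqueue(26): queue = [90, 26]
enqueue(56): queue = [90, 26, 56]
dequeue(): queue = [26, 56]
enqueue(38): queue = [26, 56, 38]
dequeue(): queue = [56, 38]
enqueue(33): queue = [56, 38, 33]
dequeue(): queue = [38, 33]
dequeue(): queue = [33]
dequeue(): queue = []
enqueue(99): queue = [99]
enqueue(15): queue = [99, 15]
dequeue(): queue = [15]
enqueue(47): queue = [15, 47]
enqueue(38): queue = [15, 47, 38]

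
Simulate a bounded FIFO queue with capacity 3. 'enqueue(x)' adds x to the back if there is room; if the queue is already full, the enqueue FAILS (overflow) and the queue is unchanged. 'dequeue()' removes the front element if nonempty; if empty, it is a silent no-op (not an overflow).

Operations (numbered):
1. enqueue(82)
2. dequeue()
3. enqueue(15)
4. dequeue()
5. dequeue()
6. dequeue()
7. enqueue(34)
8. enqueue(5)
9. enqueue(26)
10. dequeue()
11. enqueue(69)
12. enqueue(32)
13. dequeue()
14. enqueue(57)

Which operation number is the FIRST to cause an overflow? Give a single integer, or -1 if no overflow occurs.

Answer: 12

Derivation:
1. enqueue(82): size=1
2. dequeue(): size=0
3. enqueue(15): size=1
4. dequeue(): size=0
5. dequeue(): empty, no-op, size=0
6. dequeue(): empty, no-op, size=0
7. enqueue(34): size=1
8. enqueue(5): size=2
9. enqueue(26): size=3
10. dequeue(): size=2
11. enqueue(69): size=3
12. enqueue(32): size=3=cap → OVERFLOW (fail)
13. dequeue(): size=2
14. enqueue(57): size=3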